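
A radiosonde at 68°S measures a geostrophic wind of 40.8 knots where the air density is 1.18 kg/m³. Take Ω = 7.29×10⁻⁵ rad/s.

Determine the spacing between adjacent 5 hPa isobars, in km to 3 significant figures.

149 km

Coriolis parameter at 68°S:
f = 2Ω sin φ = 2 × 7.29×10⁻⁵ × sin 68° = 1.35×10⁻⁴ s⁻¹
Wind speed in SI: 40.8 knots = 21.0 m/s
Geostrophic balance rearranged: |∂P/∂n| = f ρ V_g
|∂P/∂n| = 1.35×10⁻⁴ × 1.18 × 21.0 = 3.35×10⁻³ Pa/m
Isobar spacing: Δn = ΔP/|∂P/∂n| = 500 Pa / 3.35×10⁻³ Pa/m = 149337 m ≈ 149 km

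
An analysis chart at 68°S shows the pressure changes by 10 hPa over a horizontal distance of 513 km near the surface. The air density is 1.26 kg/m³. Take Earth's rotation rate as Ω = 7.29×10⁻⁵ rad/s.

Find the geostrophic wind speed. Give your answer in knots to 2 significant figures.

Coriolis parameter at 68°S:
f = 2Ω sin φ = 2 × 7.29×10⁻⁵ × sin 68° = 1.35×10⁻⁴ s⁻¹
Pressure gradient: |∂P/∂n| = 1000 Pa / 513000 m = 1.95×10⁻³ Pa/m
Geostrophic balance (pressure-gradient force = Coriolis force):
V_g = (1/(fρ)) |∂P/∂n| = 1.95×10⁻³ / (1.35×10⁻⁴ × 1.26) = 11.4 m/s
Converting: 11.4 m/s × 1.944 = 22 knots

22 knots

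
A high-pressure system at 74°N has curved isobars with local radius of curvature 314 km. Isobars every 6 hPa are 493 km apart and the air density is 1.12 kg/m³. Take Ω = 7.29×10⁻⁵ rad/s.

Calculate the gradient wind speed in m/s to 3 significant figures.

Coriolis parameter at 74°N:
f = 2Ω sin φ = 2 × 7.29×10⁻⁵ × sin 74° = 1.40×10⁻⁴ s⁻¹
Pressure gradient: |∂P/∂n| = 600 Pa / 493000 m = 1.22×10⁻³ Pa/m
Geostrophic speed: V_g = |∂P/∂n|/(fρ) = 1.22×10⁻³/(1.40×10⁻⁴ × 1.12) = 7.75 m/s
Around a high, pressure-gradient force acts outward with centrifugal, so Coriolis balances both:
fV = (1/ρ)|∂P/∂n| + V²/R  →  V² − fR·V + fR·V_g = 0
With fR = 1.40×10⁻⁴ × 314×10³ m = 44.0 m/s:
V = [fR − √((fR)² − 4 fR V_g)]/2 = [44.0 − √(44.0² − 4×44.0×7.75)]/2 = 10 m/s
Supergeostrophic (V > V_g = 7.75 m/s), as expected around a high.

10.0 m/s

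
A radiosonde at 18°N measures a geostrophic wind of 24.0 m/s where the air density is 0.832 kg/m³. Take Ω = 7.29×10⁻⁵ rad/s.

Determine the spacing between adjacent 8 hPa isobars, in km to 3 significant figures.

889 km

Coriolis parameter at 18°N:
f = 2Ω sin φ = 2 × 7.29×10⁻⁵ × sin 18° = 4.51×10⁻⁵ s⁻¹
Geostrophic balance rearranged: |∂P/∂n| = f ρ V_g
|∂P/∂n| = 4.51×10⁻⁵ × 0.832 × 24.0 = 9.00×10⁻⁴ Pa/m
Isobar spacing: Δn = ΔP/|∂P/∂n| = 800 Pa / 9.00×10⁻⁴ Pa/m = 889233 m ≈ 889 km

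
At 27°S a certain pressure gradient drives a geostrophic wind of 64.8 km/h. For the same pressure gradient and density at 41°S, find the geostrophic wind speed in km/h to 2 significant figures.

45 km/h

With the same pressure gradient and density, V_g ∝ 1/f ∝ 1/sin φ.
V₂ = V₁ · sin φ₁ / sin φ₂ = 64.8 × sin 27° / sin 41°
V₂ = 64.8 × 0.4540/0.6561 = 45 km/h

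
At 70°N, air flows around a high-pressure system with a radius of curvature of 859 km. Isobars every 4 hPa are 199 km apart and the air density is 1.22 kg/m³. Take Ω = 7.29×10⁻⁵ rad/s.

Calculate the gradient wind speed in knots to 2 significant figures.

26 knots

Coriolis parameter at 70°N:
f = 2Ω sin φ = 2 × 7.29×10⁻⁵ × sin 70° = 1.37×10⁻⁴ s⁻¹
Pressure gradient: |∂P/∂n| = 400 Pa / 199000 m = 2.01×10⁻³ Pa/m
Geostrophic speed: V_g = |∂P/∂n|/(fρ) = 2.01×10⁻³/(1.37×10⁻⁴ × 1.22) = 12.0 m/s
Around a high, pressure-gradient force acts outward with centrifugal, so Coriolis balances both:
fV = (1/ρ)|∂P/∂n| + V²/R  →  V² − fR·V + fR·V_g = 0
With fR = 1.37×10⁻⁴ × 859×10³ m = 118 m/s:
V = [fR − √((fR)² − 4 fR V_g)]/2 = [118 − √(118² − 4×118×12)]/2 = 13.6 m/s
Supergeostrophic (V > V_g = 12 m/s), as expected around a high.
Converting: 13.6 m/s × 1.944 = 26 knots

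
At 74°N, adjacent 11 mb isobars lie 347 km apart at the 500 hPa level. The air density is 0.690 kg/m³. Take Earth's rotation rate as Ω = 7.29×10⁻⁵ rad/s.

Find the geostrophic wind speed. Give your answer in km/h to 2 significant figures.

120 km/h

Coriolis parameter at 74°N:
f = 2Ω sin φ = 2 × 7.29×10⁻⁵ × sin 74° = 1.40×10⁻⁴ s⁻¹
Pressure gradient: |∂P/∂n| = 1100 Pa / 347000 m = 3.17×10⁻³ Pa/m
Geostrophic balance (pressure-gradient force = Coriolis force):
V_g = (1/(fρ)) |∂P/∂n| = 3.17×10⁻³ / (1.40×10⁻⁴ × 0.690) = 32.8 m/s
Converting: 32.8 m/s × 3.6 = 120 km/h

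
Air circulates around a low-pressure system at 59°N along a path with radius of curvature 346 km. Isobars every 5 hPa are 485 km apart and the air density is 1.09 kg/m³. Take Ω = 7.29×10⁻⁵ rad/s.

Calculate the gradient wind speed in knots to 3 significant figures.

12.8 knots

Coriolis parameter at 59°N:
f = 2Ω sin φ = 2 × 7.29×10⁻⁵ × sin 59° = 1.25×10⁻⁴ s⁻¹
Pressure gradient: |∂P/∂n| = 500 Pa / 485000 m = 1.03×10⁻³ Pa/m
Geostrophic speed: V_g = |∂P/∂n|/(fρ) = 1.03×10⁻³/(1.25×10⁻⁴ × 1.09) = 7.57 m/s
Around a low, centrifugal force acts outward with Coriolis, so pressure-gradient force balances both:
(1/ρ)|∂P/∂n| = fV + V²/R  →  V² + fR·V − fR·V_g = 0
With fR = 1.25×10⁻⁴ × 346×10³ m = 43.2 m/s:
V = [−fR + √((fR)² + 4 fR V_g)]/2 = [−43.2 + √(43.2² + 4×43.2×7.57)]/2 = 6.57 m/s
Subgeostrophic (V < V_g = 7.57 m/s), as expected around a low.
Converting: 6.57 m/s × 1.944 = 12.8 knots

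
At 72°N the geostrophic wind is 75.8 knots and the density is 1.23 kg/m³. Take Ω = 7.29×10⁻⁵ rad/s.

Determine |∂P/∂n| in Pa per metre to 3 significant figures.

Coriolis parameter at 72°N:
f = 2Ω sin φ = 2 × 7.29×10⁻⁵ × sin 72° = 1.39×10⁻⁴ s⁻¹
Wind speed in SI: 75.8 knots = 39.0 m/s
Geostrophic balance rearranged: |∂P/∂n| = f ρ V_g
|∂P/∂n| = 1.39×10⁻⁴ × 1.23 × 39.0 = 6.65×10⁻³ Pa/m

6.65×10⁻³ Pa/m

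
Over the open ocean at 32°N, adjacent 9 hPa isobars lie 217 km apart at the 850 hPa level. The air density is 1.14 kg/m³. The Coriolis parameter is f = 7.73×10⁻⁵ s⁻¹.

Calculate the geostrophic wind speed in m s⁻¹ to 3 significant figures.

47.1 m s⁻¹

Pressure gradient: |∂P/∂n| = 900 Pa / 217000 m = 4.15×10⁻³ Pa/m
Geostrophic balance (pressure-gradient force = Coriolis force):
V_g = (1/(fρ)) |∂P/∂n| = 4.15×10⁻³ / (7.73×10⁻⁵ × 1.14) = 47.1 m/s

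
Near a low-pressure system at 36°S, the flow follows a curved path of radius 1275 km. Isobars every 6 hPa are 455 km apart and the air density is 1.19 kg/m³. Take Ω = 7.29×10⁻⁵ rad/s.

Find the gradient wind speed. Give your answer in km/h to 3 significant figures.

Coriolis parameter at 36°S:
f = 2Ω sin φ = 2 × 7.29×10⁻⁵ × sin 36° = 8.57×10⁻⁵ s⁻¹
Pressure gradient: |∂P/∂n| = 600 Pa / 455000 m = 1.32×10⁻³ Pa/m
Geostrophic speed: V_g = |∂P/∂n|/(fρ) = 1.32×10⁻³/(8.57×10⁻⁵ × 1.19) = 12.9 m/s
Around a low, centrifugal force acts outward with Coriolis, so pressure-gradient force balances both:
(1/ρ)|∂P/∂n| = fV + V²/R  →  V² + fR·V − fR·V_g = 0
With fR = 8.57×10⁻⁵ × 1275×10³ m = 109 m/s:
V = [−fR + √((fR)² + 4 fR V_g)]/2 = [−109 + √(109² + 4×109×12.9)]/2 = 11.7 m/s
Subgeostrophic (V < V_g = 12.9 m/s), as expected around a low.
Converting: 11.7 m/s × 3.6 = 42.1 km/h

42.1 km/h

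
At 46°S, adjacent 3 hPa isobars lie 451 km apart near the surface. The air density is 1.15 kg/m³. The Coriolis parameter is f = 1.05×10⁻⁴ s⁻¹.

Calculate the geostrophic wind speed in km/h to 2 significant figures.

Pressure gradient: |∂P/∂n| = 300 Pa / 451000 m = 6.65×10⁻⁴ Pa/m
Geostrophic balance (pressure-gradient force = Coriolis force):
V_g = (1/(fρ)) |∂P/∂n| = 6.65×10⁻⁴ / (1.05×10⁻⁴ × 1.15) = 5.51 m/s
Converting: 5.51 m/s × 3.6 = 20 km/h

20 km/h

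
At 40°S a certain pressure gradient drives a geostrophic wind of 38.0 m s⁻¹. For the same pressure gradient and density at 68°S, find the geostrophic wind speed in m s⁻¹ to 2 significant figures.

26 m s⁻¹

With the same pressure gradient and density, V_g ∝ 1/f ∝ 1/sin φ.
V₂ = V₁ · sin φ₁ / sin φ₂ = 38.0 × sin 40° / sin 68°
V₂ = 38.0 × 0.6428/0.9272 = 26 m s⁻¹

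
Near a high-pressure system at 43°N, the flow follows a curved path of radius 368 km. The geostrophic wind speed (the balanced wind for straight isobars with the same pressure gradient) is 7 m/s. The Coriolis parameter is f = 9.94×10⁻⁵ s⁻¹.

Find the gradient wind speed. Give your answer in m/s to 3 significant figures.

Around a high, pressure-gradient force acts outward with centrifugal, so Coriolis balances both:
fV = (1/ρ)|∂P/∂n| + V²/R  →  V² − fR·V + fR·V_g = 0
With fR = 9.94×10⁻⁵ × 368×10³ m = 36.6 m/s:
V = [fR − √((fR)² − 4 fR V_g)]/2 = [36.6 − √(36.6² − 4×36.6×7)]/2 = 9.43 m/s
Supergeostrophic (V > V_g = 7 m/s), as expected around a high.

9.43 m/s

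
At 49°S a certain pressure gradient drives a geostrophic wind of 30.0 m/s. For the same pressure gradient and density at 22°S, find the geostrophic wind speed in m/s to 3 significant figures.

With the same pressure gradient and density, V_g ∝ 1/f ∝ 1/sin φ.
V₂ = V₁ · sin φ₁ / sin φ₂ = 30.0 × sin 49° / sin 22°
V₂ = 30.0 × 0.7547/0.3746 = 60.4 m/s

60.4 m/s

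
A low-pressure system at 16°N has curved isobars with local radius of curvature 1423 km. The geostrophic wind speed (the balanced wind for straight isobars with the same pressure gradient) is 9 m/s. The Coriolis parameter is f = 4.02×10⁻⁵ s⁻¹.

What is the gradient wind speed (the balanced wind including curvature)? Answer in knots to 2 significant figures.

Around a low, centrifugal force acts outward with Coriolis, so pressure-gradient force balances both:
(1/ρ)|∂P/∂n| = fV + V²/R  →  V² + fR·V − fR·V_g = 0
With fR = 4.02×10⁻⁵ × 1423×10³ m = 57.2 m/s:
V = [−fR + √((fR)² + 4 fR V_g)]/2 = [−57.2 + √(57.2² + 4×57.2×9)]/2 = 7.91 m/s
Subgeostrophic (V < V_g = 9 m/s), as expected around a low.
Converting: 7.91 m/s × 1.944 = 15 knots

15 knots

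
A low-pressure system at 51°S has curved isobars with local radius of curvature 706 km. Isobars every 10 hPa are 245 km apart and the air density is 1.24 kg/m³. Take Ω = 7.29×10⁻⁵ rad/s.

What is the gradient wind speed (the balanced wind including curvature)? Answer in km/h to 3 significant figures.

81.5 km/h

Coriolis parameter at 51°S:
f = 2Ω sin φ = 2 × 7.29×10⁻⁵ × sin 51° = 1.13×10⁻⁴ s⁻¹
Pressure gradient: |∂P/∂n| = 1000 Pa / 245000 m = 4.08×10⁻³ Pa/m
Geostrophic speed: V_g = |∂P/∂n|/(fρ) = 4.08×10⁻³/(1.13×10⁻⁴ × 1.24) = 29.1 m/s
Around a low, centrifugal force acts outward with Coriolis, so pressure-gradient force balances both:
(1/ρ)|∂P/∂n| = fV + V²/R  →  V² + fR·V − fR·V_g = 0
With fR = 1.13×10⁻⁴ × 706×10³ m = 80.0 m/s:
V = [−fR + √((fR)² + 4 fR V_g)]/2 = [−80.0 + √(80.0² + 4×80.0×29.1)]/2 = 22.6 m/s
Subgeostrophic (V < V_g = 29.1 m/s), as expected around a low.
Converting: 22.6 m/s × 3.6 = 81.5 km/h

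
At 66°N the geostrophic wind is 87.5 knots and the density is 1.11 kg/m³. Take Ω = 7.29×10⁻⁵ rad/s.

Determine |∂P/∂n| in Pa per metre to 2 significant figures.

Coriolis parameter at 66°N:
f = 2Ω sin φ = 2 × 7.29×10⁻⁵ × sin 66° = 1.33×10⁻⁴ s⁻¹
Wind speed in SI: 87.5 knots = 45.0 m/s
Geostrophic balance rearranged: |∂P/∂n| = f ρ V_g
|∂P/∂n| = 1.33×10⁻⁴ × 1.11 × 45.0 = 6.66×10⁻³ Pa/m

6.7×10⁻³ Pa/m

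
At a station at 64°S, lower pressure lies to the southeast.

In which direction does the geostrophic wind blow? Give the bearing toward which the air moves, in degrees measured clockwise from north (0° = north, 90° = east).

The pressure-gradient force points toward the southeast (bearing 135°).
Geostrophic balance: in the Southern Hemisphere the Coriolis force deflects motion to the left, so the geostrophic wind blows 90° to the left of the pressure-gradient force (low pressure on the right).
Rotating 135° by 90° counterclockwise gives 045° — the wind blows toward the northeast.

045°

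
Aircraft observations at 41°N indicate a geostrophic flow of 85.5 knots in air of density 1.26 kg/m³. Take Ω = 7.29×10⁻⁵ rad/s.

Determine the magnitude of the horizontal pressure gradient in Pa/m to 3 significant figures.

Coriolis parameter at 41°N:
f = 2Ω sin φ = 2 × 7.29×10⁻⁵ × sin 41° = 9.57×10⁻⁵ s⁻¹
Wind speed in SI: 85.5 knots = 44.0 m/s
Geostrophic balance rearranged: |∂P/∂n| = f ρ V_g
|∂P/∂n| = 9.57×10⁻⁵ × 1.26 × 44.0 = 5.30×10⁻³ Pa/m

5.30×10⁻³ Pa/m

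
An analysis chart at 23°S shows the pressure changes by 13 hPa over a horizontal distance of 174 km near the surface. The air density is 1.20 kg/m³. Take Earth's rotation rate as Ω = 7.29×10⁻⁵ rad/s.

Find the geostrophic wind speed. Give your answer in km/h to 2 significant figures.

390 km/h

Coriolis parameter at 23°S:
f = 2Ω sin φ = 2 × 7.29×10⁻⁵ × sin 23° = 5.70×10⁻⁵ s⁻¹
Pressure gradient: |∂P/∂n| = 1300 Pa / 174000 m = 7.47×10⁻³ Pa/m
Geostrophic balance (pressure-gradient force = Coriolis force):
V_g = (1/(fρ)) |∂P/∂n| = 7.47×10⁻³ / (5.70×10⁻⁵ × 1.20) = 109 m/s
Converting: 109 m/s × 3.6 = 390 km/h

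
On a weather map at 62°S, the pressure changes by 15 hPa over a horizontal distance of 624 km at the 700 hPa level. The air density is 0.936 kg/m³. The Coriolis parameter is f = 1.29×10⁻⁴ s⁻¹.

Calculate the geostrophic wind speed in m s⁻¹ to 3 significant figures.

19.9 m s⁻¹

Pressure gradient: |∂P/∂n| = 1500 Pa / 624000 m = 2.40×10⁻³ Pa/m
Geostrophic balance (pressure-gradient force = Coriolis force):
V_g = (1/(fρ)) |∂P/∂n| = 2.40×10⁻³ / (1.29×10⁻⁴ × 0.936) = 19.9 m/s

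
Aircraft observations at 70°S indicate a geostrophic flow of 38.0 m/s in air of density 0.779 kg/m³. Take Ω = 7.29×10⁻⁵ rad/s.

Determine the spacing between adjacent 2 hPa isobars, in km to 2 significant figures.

Coriolis parameter at 70°S:
f = 2Ω sin φ = 2 × 7.29×10⁻⁵ × sin 70° = 1.37×10⁻⁴ s⁻¹
Geostrophic balance rearranged: |∂P/∂n| = f ρ V_g
|∂P/∂n| = 1.37×10⁻⁴ × 0.779 × 38.0 = 4.06×10⁻³ Pa/m
Isobar spacing: Δn = ΔP/|∂P/∂n| = 200 Pa / 4.06×10⁻³ Pa/m = 49313 m ≈ 49 km

49 km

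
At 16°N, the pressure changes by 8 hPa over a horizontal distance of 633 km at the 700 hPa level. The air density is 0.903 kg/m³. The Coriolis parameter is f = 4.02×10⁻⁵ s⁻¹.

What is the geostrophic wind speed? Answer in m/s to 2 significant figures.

35 m/s

Pressure gradient: |∂P/∂n| = 800 Pa / 633000 m = 1.26×10⁻³ Pa/m
Geostrophic balance (pressure-gradient force = Coriolis force):
V_g = (1/(fρ)) |∂P/∂n| = 1.26×10⁻³ / (4.02×10⁻⁵ × 0.903) = 34.8 m/s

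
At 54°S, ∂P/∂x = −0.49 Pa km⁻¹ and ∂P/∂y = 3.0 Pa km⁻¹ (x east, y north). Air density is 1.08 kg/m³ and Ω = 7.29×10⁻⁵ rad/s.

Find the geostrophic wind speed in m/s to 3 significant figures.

23.9 m/s

Coriolis parameter at 54°S:
f = 2Ω sin φ = 2 × 7.29×10⁻⁵ × sin 54° = 1.18×10⁻⁴ s⁻¹
In the Southern Hemisphere f is negative: f = −1.18×10⁻⁴ s⁻¹.
Component geostrophic relations (x east, y north):
u_g = −(1/(fρ)) ∂P/∂y,  v_g = (1/(fρ)) ∂P/∂x
u_g = −(3.0×10⁻³)/(−1.18×10⁻⁴ × 1.08) = 23.5 m/s;  v_g = (−0.49×10⁻³)/(−1.18×10⁻⁴ × 1.08) = 3.85 m/s
|V_g| = √(u_g² + v_g²) = 23.9 m/s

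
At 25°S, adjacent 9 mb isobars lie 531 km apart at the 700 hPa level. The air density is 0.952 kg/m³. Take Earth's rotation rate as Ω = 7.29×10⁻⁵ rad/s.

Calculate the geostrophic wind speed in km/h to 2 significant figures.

100 km/h

Coriolis parameter at 25°S:
f = 2Ω sin φ = 2 × 7.29×10⁻⁵ × sin 25° = 6.16×10⁻⁵ s⁻¹
Pressure gradient: |∂P/∂n| = 900 Pa / 531000 m = 1.69×10⁻³ Pa/m
Geostrophic balance (pressure-gradient force = Coriolis force):
V_g = (1/(fρ)) |∂P/∂n| = 1.69×10⁻³ / (6.16×10⁻⁵ × 0.952) = 28.9 m/s
Converting: 28.9 m/s × 3.6 = 100 km/h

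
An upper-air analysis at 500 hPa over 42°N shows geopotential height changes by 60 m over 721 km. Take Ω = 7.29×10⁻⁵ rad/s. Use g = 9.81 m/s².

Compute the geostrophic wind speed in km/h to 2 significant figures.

Coriolis parameter at 42°N:
f = 2Ω sin φ = 2 × 7.29×10⁻⁵ × sin 42° = 9.76×10⁻⁵ s⁻¹
Height gradient: |∂Z/∂n| = 60 m / 721000 m = 8.32×10⁻⁵
On a pressure surface, geostrophic balance gives V_g = (g/f)|∂Z/∂n|:
V_g = 9.81 × 8.32×10⁻⁵ / 9.76×10⁻⁵ = 8.37 m/s
Converting: 8.37 m/s × 3.6 = 30 km/h

30 km/h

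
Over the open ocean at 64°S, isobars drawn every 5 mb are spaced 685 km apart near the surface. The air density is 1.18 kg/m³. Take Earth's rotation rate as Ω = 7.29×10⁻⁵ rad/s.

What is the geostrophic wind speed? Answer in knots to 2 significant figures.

9.2 knots

Coriolis parameter at 64°S:
f = 2Ω sin φ = 2 × 7.29×10⁻⁵ × sin 64° = 1.31×10⁻⁴ s⁻¹
Pressure gradient: |∂P/∂n| = 500 Pa / 685000 m = 7.30×10⁻⁴ Pa/m
Geostrophic balance (pressure-gradient force = Coriolis force):
V_g = (1/(fρ)) |∂P/∂n| = 7.30×10⁻⁴ / (1.31×10⁻⁴ × 1.18) = 4.72 m/s
Converting: 4.72 m/s × 1.944 = 9.2 knots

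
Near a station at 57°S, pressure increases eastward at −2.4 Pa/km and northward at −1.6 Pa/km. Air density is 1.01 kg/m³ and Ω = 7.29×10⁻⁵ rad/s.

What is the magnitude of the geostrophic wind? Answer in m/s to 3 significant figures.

Coriolis parameter at 57°S:
f = 2Ω sin φ = 2 × 7.29×10⁻⁵ × sin 57° = 1.22×10⁻⁴ s⁻¹
In the Southern Hemisphere f is negative: f = −1.22×10⁻⁴ s⁻¹.
Component geostrophic relations (x east, y north):
u_g = −(1/(fρ)) ∂P/∂y,  v_g = (1/(fρ)) ∂P/∂x
u_g = −(−1.6×10⁻³)/(−1.22×10⁻⁴ × 1.01) = −13.0 m/s;  v_g = (−2.4×10⁻³)/(−1.22×10⁻⁴ × 1.01) = 19.4 m/s
|V_g| = √(u_g² + v_g²) = 23.4 m/s

23.4 m/s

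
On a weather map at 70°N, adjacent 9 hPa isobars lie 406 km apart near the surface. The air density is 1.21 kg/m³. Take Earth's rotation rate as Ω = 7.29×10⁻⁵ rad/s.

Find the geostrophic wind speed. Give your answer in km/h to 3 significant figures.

48.1 km/h

Coriolis parameter at 70°N:
f = 2Ω sin φ = 2 × 7.29×10⁻⁵ × sin 70° = 1.37×10⁻⁴ s⁻¹
Pressure gradient: |∂P/∂n| = 900 Pa / 406000 m = 2.22×10⁻³ Pa/m
Geostrophic balance (pressure-gradient force = Coriolis force):
V_g = (1/(fρ)) |∂P/∂n| = 2.22×10⁻³ / (1.37×10⁻⁴ × 1.21) = 13.4 m/s
Converting: 13.4 m/s × 3.6 = 48.1 km/h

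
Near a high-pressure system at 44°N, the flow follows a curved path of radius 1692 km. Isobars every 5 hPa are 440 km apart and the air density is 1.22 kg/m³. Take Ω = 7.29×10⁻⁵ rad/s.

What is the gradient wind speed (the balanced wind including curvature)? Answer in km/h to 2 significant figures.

35 km/h

Coriolis parameter at 44°N:
f = 2Ω sin φ = 2 × 7.29×10⁻⁵ × sin 44° = 1.01×10⁻⁴ s⁻¹
Pressure gradient: |∂P/∂n| = 500 Pa / 440000 m = 1.14×10⁻³ Pa/m
Geostrophic speed: V_g = |∂P/∂n|/(fρ) = 1.14×10⁻³/(1.01×10⁻⁴ × 1.22) = 9.20 m/s
Around a high, pressure-gradient force acts outward with centrifugal, so Coriolis balances both:
fV = (1/ρ)|∂P/∂n| + V²/R  →  V² − fR·V + fR·V_g = 0
With fR = 1.01×10⁻⁴ × 1692×10³ m = 171 m/s:
V = [fR − √((fR)² − 4 fR V_g)]/2 = [171 − √(171² − 4×171×9.2)]/2 = 9.75 m/s
Supergeostrophic (V > V_g = 9.2 m/s), as expected around a high.
Converting: 9.75 m/s × 3.6 = 35 km/h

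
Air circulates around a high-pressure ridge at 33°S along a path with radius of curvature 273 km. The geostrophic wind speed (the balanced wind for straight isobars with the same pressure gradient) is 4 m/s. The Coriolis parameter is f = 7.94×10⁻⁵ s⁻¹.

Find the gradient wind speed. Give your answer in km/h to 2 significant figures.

Around a high, pressure-gradient force acts outward with centrifugal, so Coriolis balances both:
fV = (1/ρ)|∂P/∂n| + V²/R  →  V² − fR·V + fR·V_g = 0
With fR = 7.94×10⁻⁵ × 273×10³ m = 21.7 m/s:
V = [fR − √((fR)² − 4 fR V_g)]/2 = [21.7 − √(21.7² − 4×21.7×4)]/2 = 5.29 m/s
Supergeostrophic (V > V_g = 4 m/s), as expected around a high.
Converting: 5.29 m/s × 3.6 = 19 km/h

19 km/h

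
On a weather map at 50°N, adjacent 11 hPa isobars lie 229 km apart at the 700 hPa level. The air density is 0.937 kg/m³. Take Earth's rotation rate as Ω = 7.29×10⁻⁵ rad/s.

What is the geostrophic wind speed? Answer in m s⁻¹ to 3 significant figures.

Coriolis parameter at 50°N:
f = 2Ω sin φ = 2 × 7.29×10⁻⁵ × sin 50° = 1.12×10⁻⁴ s⁻¹
Pressure gradient: |∂P/∂n| = 1100 Pa / 229000 m = 4.80×10⁻³ Pa/m
Geostrophic balance (pressure-gradient force = Coriolis force):
V_g = (1/(fρ)) |∂P/∂n| = 4.80×10⁻³ / (1.12×10⁻⁴ × 0.937) = 45.9 m/s

45.9 m s⁻¹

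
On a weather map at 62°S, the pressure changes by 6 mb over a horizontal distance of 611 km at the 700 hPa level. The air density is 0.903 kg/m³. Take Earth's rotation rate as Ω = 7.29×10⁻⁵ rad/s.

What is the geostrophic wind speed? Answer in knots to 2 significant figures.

Coriolis parameter at 62°S:
f = 2Ω sin φ = 2 × 7.29×10⁻⁵ × sin 62° = 1.29×10⁻⁴ s⁻¹
Pressure gradient: |∂P/∂n| = 600 Pa / 611000 m = 9.82×10⁻⁴ Pa/m
Geostrophic balance (pressure-gradient force = Coriolis force):
V_g = (1/(fρ)) |∂P/∂n| = 9.82×10⁻⁴ / (1.29×10⁻⁴ × 0.903) = 8.45 m/s
Converting: 8.45 m/s × 1.944 = 16 knots

16 knots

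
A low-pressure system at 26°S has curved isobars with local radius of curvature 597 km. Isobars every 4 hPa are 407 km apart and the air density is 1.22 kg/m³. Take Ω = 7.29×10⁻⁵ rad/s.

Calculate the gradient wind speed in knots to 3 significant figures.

Coriolis parameter at 26°S:
f = 2Ω sin φ = 2 × 7.29×10⁻⁵ × sin 26° = 6.39×10⁻⁵ s⁻¹
Pressure gradient: |∂P/∂n| = 400 Pa / 407000 m = 9.83×10⁻⁴ Pa/m
Geostrophic speed: V_g = |∂P/∂n|/(fρ) = 9.83×10⁻⁴/(6.39×10⁻⁵ × 1.22) = 12.6 m/s
Around a low, centrifugal force acts outward with Coriolis, so pressure-gradient force balances both:
(1/ρ)|∂P/∂n| = fV + V²/R  →  V² + fR·V − fR·V_g = 0
With fR = 6.39×10⁻⁵ × 597×10³ m = 38.2 m/s:
V = [−fR + √((fR)² + 4 fR V_g)]/2 = [−38.2 + √(38.2² + 4×38.2×12.6)]/2 = 9.99 m/s
Subgeostrophic (V < V_g = 12.6 m/s), as expected around a low.
Converting: 9.99 m/s × 1.944 = 19.4 knots

19.4 knots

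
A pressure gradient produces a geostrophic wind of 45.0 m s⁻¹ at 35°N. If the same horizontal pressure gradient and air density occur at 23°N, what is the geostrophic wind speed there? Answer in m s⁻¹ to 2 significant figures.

With the same pressure gradient and density, V_g ∝ 1/f ∝ 1/sin φ.
V₂ = V₁ · sin φ₁ / sin φ₂ = 45.0 × sin 35° / sin 23°
V₂ = 45.0 × 0.5736/0.3907 = 66 m s⁻¹

66 m s⁻¹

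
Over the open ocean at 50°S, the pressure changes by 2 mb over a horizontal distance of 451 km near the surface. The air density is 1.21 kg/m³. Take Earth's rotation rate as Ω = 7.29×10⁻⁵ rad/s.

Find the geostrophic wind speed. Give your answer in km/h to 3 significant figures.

Coriolis parameter at 50°S:
f = 2Ω sin φ = 2 × 7.29×10⁻⁵ × sin 50° = 1.12×10⁻⁴ s⁻¹
Pressure gradient: |∂P/∂n| = 200 Pa / 451000 m = 4.43×10⁻⁴ Pa/m
Geostrophic balance (pressure-gradient force = Coriolis force):
V_g = (1/(fρ)) |∂P/∂n| = 4.43×10⁻⁴ / (1.12×10⁻⁴ × 1.21) = 3.28 m/s
Converting: 3.28 m/s × 3.6 = 11.8 km/h

11.8 km/h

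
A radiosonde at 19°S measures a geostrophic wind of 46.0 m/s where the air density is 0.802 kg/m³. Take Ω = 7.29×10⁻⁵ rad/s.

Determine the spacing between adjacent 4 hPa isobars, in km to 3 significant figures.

Coriolis parameter at 19°S:
f = 2Ω sin φ = 2 × 7.29×10⁻⁵ × sin 19° = 4.75×10⁻⁵ s⁻¹
Geostrophic balance rearranged: |∂P/∂n| = f ρ V_g
|∂P/∂n| = 4.75×10⁻⁵ × 0.802 × 46.0 = 1.75×10⁻³ Pa/m
Isobar spacing: Δn = ΔP/|∂P/∂n| = 400 Pa / 1.75×10⁻³ Pa/m = 228417 m ≈ 228 km

228 km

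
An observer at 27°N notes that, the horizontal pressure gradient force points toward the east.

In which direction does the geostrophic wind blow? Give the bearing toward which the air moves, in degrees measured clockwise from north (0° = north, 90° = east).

The pressure-gradient force points toward the east (bearing 090°).
Geostrophic balance: in the Northern Hemisphere the Coriolis force deflects motion to the right, so the geostrophic wind blows 90° to the right of the pressure-gradient force (low pressure on the left).
Rotating 090° by 90° clockwise gives 180° — the wind blows toward the south.

180°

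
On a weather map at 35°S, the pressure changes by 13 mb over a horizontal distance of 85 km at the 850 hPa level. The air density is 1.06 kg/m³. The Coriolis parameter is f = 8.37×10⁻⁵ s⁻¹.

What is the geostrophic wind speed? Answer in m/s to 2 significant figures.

170 m/s

Pressure gradient: |∂P/∂n| = 1300 Pa / 85000 m = 1.53×10⁻² Pa/m
Geostrophic balance (pressure-gradient force = Coriolis force):
V_g = (1/(fρ)) |∂P/∂n| = 1.53×10⁻² / (8.37×10⁻⁵ × 1.06) = 172 m/s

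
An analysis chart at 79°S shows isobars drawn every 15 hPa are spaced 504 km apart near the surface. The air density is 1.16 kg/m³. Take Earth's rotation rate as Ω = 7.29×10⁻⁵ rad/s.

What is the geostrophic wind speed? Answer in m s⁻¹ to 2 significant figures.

18 m s⁻¹

Coriolis parameter at 79°S:
f = 2Ω sin φ = 2 × 7.29×10⁻⁵ × sin 79° = 1.43×10⁻⁴ s⁻¹
Pressure gradient: |∂P/∂n| = 1500 Pa / 504000 m = 2.98×10⁻³ Pa/m
Geostrophic balance (pressure-gradient force = Coriolis force):
V_g = (1/(fρ)) |∂P/∂n| = 2.98×10⁻³ / (1.43×10⁻⁴ × 1.16) = 17.9 m/s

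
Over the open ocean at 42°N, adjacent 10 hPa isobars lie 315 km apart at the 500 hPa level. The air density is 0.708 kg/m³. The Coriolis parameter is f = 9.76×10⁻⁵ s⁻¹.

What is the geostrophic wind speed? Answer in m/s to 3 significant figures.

Pressure gradient: |∂P/∂n| = 1000 Pa / 315000 m = 3.17×10⁻³ Pa/m
Geostrophic balance (pressure-gradient force = Coriolis force):
V_g = (1/(fρ)) |∂P/∂n| = 3.17×10⁻³ / (9.76×10⁻⁵ × 0.708) = 45.9 m/s

45.9 m/s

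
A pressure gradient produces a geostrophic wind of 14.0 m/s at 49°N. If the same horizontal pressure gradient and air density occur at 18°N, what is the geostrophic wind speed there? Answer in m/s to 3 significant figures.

34.2 m/s

With the same pressure gradient and density, V_g ∝ 1/f ∝ 1/sin φ.
V₂ = V₁ · sin φ₁ / sin φ₂ = 14.0 × sin 49° / sin 18°
V₂ = 14.0 × 0.7547/0.3090 = 34.2 m/s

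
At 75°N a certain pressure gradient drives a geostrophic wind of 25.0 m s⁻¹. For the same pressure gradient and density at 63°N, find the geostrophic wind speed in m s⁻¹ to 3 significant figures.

With the same pressure gradient and density, V_g ∝ 1/f ∝ 1/sin φ.
V₂ = V₁ · sin φ₁ / sin φ₂ = 25.0 × sin 75° / sin 63°
V₂ = 25.0 × 0.9659/0.8910 = 27.1 m s⁻¹

27.1 m s⁻¹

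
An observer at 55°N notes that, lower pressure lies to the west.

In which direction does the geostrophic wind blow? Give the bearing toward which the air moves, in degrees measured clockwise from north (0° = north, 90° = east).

The pressure-gradient force points toward the west (bearing 270°).
Geostrophic balance: in the Northern Hemisphere the Coriolis force deflects motion to the right, so the geostrophic wind blows 90° to the right of the pressure-gradient force (low pressure on the left).
Rotating 270° by 90° clockwise gives 000° — the wind blows toward the north.

000°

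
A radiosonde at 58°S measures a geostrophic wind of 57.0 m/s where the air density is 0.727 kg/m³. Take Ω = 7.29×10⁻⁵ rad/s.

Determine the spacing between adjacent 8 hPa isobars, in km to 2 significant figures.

Coriolis parameter at 58°S:
f = 2Ω sin φ = 2 × 7.29×10⁻⁵ × sin 58° = 1.24×10⁻⁴ s⁻¹
Geostrophic balance rearranged: |∂P/∂n| = f ρ V_g
|∂P/∂n| = 1.24×10⁻⁴ × 0.727 × 57.0 = 5.12×10⁻³ Pa/m
Isobar spacing: Δn = ΔP/|∂P/∂n| = 800 Pa / 5.12×10⁻³ Pa/m = 156136 m ≈ 160 km

160 km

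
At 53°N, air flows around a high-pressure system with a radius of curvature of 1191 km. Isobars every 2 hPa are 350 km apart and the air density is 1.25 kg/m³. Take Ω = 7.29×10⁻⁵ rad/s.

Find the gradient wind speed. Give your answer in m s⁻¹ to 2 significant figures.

4.0 m s⁻¹

Coriolis parameter at 53°N:
f = 2Ω sin φ = 2 × 7.29×10⁻⁵ × sin 53° = 1.16×10⁻⁴ s⁻¹
Pressure gradient: |∂P/∂n| = 200 Pa / 350000 m = 5.71×10⁻⁴ Pa/m
Geostrophic speed: V_g = |∂P/∂n|/(fρ) = 5.71×10⁻⁴/(1.16×10⁻⁴ × 1.25) = 3.93 m/s
Around a high, pressure-gradient force acts outward with centrifugal, so Coriolis balances both:
fV = (1/ρ)|∂P/∂n| + V²/R  →  V² − fR·V + fR·V_g = 0
With fR = 1.16×10⁻⁴ × 1191×10³ m = 139 m/s:
V = [fR − √((fR)² − 4 fR V_g)]/2 = [139 − √(139² − 4×139×3.93)]/2 = 4.04 m/s
Supergeostrophic (V > V_g = 3.93 m/s), as expected around a high.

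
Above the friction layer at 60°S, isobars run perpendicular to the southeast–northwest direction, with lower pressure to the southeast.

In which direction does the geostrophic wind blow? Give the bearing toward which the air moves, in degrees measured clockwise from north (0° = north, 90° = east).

045°

The pressure-gradient force points toward the southeast (bearing 135°).
Geostrophic balance: in the Southern Hemisphere the Coriolis force deflects motion to the left, so the geostrophic wind blows 90° to the left of the pressure-gradient force (low pressure on the right).
Rotating 135° by 90° counterclockwise gives 045° — the wind blows toward the northeast.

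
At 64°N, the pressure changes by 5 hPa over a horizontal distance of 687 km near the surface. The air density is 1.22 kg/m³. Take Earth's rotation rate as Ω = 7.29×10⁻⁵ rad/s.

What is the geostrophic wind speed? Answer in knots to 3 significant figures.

8.85 knots

Coriolis parameter at 64°N:
f = 2Ω sin φ = 2 × 7.29×10⁻⁵ × sin 64° = 1.31×10⁻⁴ s⁻¹
Pressure gradient: |∂P/∂n| = 500 Pa / 687000 m = 7.28×10⁻⁴ Pa/m
Geostrophic balance (pressure-gradient force = Coriolis force):
V_g = (1/(fρ)) |∂P/∂n| = 7.28×10⁻⁴ / (1.31×10⁻⁴ × 1.22) = 4.55 m/s
Converting: 4.55 m/s × 1.944 = 8.85 knots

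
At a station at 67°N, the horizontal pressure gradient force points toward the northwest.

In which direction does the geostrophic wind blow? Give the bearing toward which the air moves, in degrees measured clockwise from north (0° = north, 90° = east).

The pressure-gradient force points toward the northwest (bearing 315°).
Geostrophic balance: in the Northern Hemisphere the Coriolis force deflects motion to the right, so the geostrophic wind blows 90° to the right of the pressure-gradient force (low pressure on the left).
Rotating 315° by 90° clockwise gives 045° — the wind blows toward the northeast.

045°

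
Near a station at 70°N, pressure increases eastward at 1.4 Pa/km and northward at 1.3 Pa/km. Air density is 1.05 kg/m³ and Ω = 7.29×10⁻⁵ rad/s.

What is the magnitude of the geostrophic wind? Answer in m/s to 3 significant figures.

Coriolis parameter at 70°N:
f = 2Ω sin φ = 2 × 7.29×10⁻⁵ × sin 70° = 1.37×10⁻⁴ s⁻¹
Component geostrophic relations (x east, y north):
u_g = −(1/(fρ)) ∂P/∂y,  v_g = (1/(fρ)) ∂P/∂x
u_g = −(1.3×10⁻³)/(1.37×10⁻⁴ × 1.05) = −9.04 m/s;  v_g = (1.4×10⁻³)/(1.37×10⁻⁴ × 1.05) = 9.73 m/s
|V_g| = √(u_g² + v_g²) = 13.3 m/s

13.3 m/s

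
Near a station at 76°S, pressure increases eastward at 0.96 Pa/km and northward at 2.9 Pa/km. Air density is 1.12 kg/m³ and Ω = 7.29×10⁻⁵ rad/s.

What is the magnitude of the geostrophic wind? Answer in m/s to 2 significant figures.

19 m/s

Coriolis parameter at 76°S:
f = 2Ω sin φ = 2 × 7.29×10⁻⁵ × sin 76° = 1.41×10⁻⁴ s⁻¹
In the Southern Hemisphere f is negative: f = −1.41×10⁻⁴ s⁻¹.
Component geostrophic relations (x east, y north):
u_g = −(1/(fρ)) ∂P/∂y,  v_g = (1/(fρ)) ∂P/∂x
u_g = −(2.9×10⁻³)/(−1.41×10⁻⁴ × 1.12) = 18.3 m/s;  v_g = (0.96×10⁻³)/(−1.41×10⁻⁴ × 1.12) = −6.06 m/s
|V_g| = √(u_g² + v_g²) = 19.3 m/s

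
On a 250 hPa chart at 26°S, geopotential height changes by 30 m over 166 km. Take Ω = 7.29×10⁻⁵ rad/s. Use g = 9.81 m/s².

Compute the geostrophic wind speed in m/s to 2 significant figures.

Coriolis parameter at 26°S:
f = 2Ω sin φ = 2 × 7.29×10⁻⁵ × sin 26° = 6.39×10⁻⁵ s⁻¹
Height gradient: |∂Z/∂n| = 30 m / 166000 m = 1.81×10⁻⁴
On a pressure surface, geostrophic balance gives V_g = (g/f)|∂Z/∂n|:
V_g = 9.81 × 1.81×10⁻⁴ / 6.39×10⁻⁵ = 27.7 m/s

28 m/s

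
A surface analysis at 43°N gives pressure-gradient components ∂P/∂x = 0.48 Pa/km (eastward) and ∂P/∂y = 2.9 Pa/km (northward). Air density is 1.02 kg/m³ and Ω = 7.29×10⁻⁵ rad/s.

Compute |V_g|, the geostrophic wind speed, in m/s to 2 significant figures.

Coriolis parameter at 43°N:
f = 2Ω sin φ = 2 × 7.29×10⁻⁵ × sin 43° = 9.94×10⁻⁵ s⁻¹
Component geostrophic relations (x east, y north):
u_g = −(1/(fρ)) ∂P/∂y,  v_g = (1/(fρ)) ∂P/∂x
u_g = −(2.9×10⁻³)/(9.94×10⁻⁵ × 1.02) = −28.6 m/s;  v_g = (0.48×10⁻³)/(9.94×10⁻⁵ × 1.02) = 4.73 m/s
|V_g| = √(u_g² + v_g²) = 29.0 m/s

29 m/s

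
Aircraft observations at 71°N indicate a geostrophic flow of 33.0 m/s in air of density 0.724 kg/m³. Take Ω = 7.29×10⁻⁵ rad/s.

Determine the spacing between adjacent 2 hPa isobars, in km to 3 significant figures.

60.7 km

Coriolis parameter at 71°N:
f = 2Ω sin φ = 2 × 7.29×10⁻⁵ × sin 71° = 1.38×10⁻⁴ s⁻¹
Geostrophic balance rearranged: |∂P/∂n| = f ρ V_g
|∂P/∂n| = 1.38×10⁻⁴ × 0.724 × 33.0 = 3.29×10⁻³ Pa/m
Isobar spacing: Δn = ΔP/|∂P/∂n| = 200 Pa / 3.29×10⁻³ Pa/m = 60723 m ≈ 60.7 km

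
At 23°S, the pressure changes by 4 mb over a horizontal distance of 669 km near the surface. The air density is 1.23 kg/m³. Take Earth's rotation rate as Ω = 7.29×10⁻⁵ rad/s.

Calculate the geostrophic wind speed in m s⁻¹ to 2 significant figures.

Coriolis parameter at 23°S:
f = 2Ω sin φ = 2 × 7.29×10⁻⁵ × sin 23° = 5.70×10⁻⁵ s⁻¹
Pressure gradient: |∂P/∂n| = 400 Pa / 669000 m = 5.98×10⁻⁴ Pa/m
Geostrophic balance (pressure-gradient force = Coriolis force):
V_g = (1/(fρ)) |∂P/∂n| = 5.98×10⁻⁴ / (5.70×10⁻⁵ × 1.23) = 8.53 m/s

8.5 m s⁻¹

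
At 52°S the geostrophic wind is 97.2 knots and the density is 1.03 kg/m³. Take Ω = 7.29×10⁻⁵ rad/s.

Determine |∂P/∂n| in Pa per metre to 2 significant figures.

Coriolis parameter at 52°S:
f = 2Ω sin φ = 2 × 7.29×10⁻⁵ × sin 52° = 1.15×10⁻⁴ s⁻¹
Wind speed in SI: 97.2 knots = 50.0 m/s
Geostrophic balance rearranged: |∂P/∂n| = f ρ V_g
|∂P/∂n| = 1.15×10⁻⁴ × 1.03 × 50.0 = 5.92×10⁻³ Pa/m

5.9×10⁻³ Pa/m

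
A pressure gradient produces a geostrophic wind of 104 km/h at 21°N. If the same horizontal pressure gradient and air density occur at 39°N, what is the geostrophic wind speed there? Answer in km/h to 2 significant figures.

With the same pressure gradient and density, V_g ∝ 1/f ∝ 1/sin φ.
V₂ = V₁ · sin φ₁ / sin φ₂ = 104 × sin 21° / sin 39°
V₂ = 104 × 0.3584/0.6293 = 59 km/h

59 km/h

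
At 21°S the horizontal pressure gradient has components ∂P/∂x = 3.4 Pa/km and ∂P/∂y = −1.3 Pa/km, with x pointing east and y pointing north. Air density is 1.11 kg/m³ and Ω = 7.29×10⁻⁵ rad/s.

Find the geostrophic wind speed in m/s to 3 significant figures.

62.8 m/s

Coriolis parameter at 21°S:
f = 2Ω sin φ = 2 × 7.29×10⁻⁵ × sin 21° = 5.23×10⁻⁵ s⁻¹
In the Southern Hemisphere f is negative: f = −5.23×10⁻⁵ s⁻¹.
Component geostrophic relations (x east, y north):
u_g = −(1/(fρ)) ∂P/∂y,  v_g = (1/(fρ)) ∂P/∂x
u_g = −(−1.3×10⁻³)/(−5.23×10⁻⁵ × 1.11) = −22.4 m/s;  v_g = (3.4×10⁻³)/(−5.23×10⁻⁵ × 1.11) = −58.6 m/s
|V_g| = √(u_g² + v_g²) = 62.8 m/s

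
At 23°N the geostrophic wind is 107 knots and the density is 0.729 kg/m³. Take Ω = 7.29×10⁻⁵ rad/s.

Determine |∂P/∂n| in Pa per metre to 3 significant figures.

2.29×10⁻³ Pa/m

Coriolis parameter at 23°N:
f = 2Ω sin φ = 2 × 7.29×10⁻⁵ × sin 23° = 5.70×10⁻⁵ s⁻¹
Wind speed in SI: 107 knots = 55.0 m/s
Geostrophic balance rearranged: |∂P/∂n| = f ρ V_g
|∂P/∂n| = 5.70×10⁻⁵ × 0.729 × 55.0 = 2.29×10⁻³ Pa/m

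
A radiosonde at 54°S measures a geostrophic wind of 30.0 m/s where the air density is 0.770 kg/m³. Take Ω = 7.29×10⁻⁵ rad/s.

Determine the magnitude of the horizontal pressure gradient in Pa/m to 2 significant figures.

Coriolis parameter at 54°S:
f = 2Ω sin φ = 2 × 7.29×10⁻⁵ × sin 54° = 1.18×10⁻⁴ s⁻¹
Geostrophic balance rearranged: |∂P/∂n| = f ρ V_g
|∂P/∂n| = 1.18×10⁻⁴ × 0.770 × 30.0 = 2.72×10⁻³ Pa/m

2.7×10⁻³ Pa/m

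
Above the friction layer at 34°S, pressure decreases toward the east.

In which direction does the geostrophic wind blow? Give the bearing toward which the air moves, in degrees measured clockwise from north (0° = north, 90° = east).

The pressure-gradient force points toward the east (bearing 090°).
Geostrophic balance: in the Southern Hemisphere the Coriolis force deflects motion to the left, so the geostrophic wind blows 90° to the left of the pressure-gradient force (low pressure on the right).
Rotating 090° by 90° counterclockwise gives 000° — the wind blows toward the north.

000°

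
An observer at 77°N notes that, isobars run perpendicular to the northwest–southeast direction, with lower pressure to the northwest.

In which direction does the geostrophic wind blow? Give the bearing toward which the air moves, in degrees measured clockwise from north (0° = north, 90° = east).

045°

The pressure-gradient force points toward the northwest (bearing 315°).
Geostrophic balance: in the Northern Hemisphere the Coriolis force deflects motion to the right, so the geostrophic wind blows 90° to the right of the pressure-gradient force (low pressure on the left).
Rotating 315° by 90° clockwise gives 045° — the wind blows toward the northeast.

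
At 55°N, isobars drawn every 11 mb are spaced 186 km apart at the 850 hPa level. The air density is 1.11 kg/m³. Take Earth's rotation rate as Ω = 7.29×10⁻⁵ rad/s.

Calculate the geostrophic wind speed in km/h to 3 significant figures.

Coriolis parameter at 55°N:
f = 2Ω sin φ = 2 × 7.29×10⁻⁵ × sin 55° = 1.19×10⁻⁴ s⁻¹
Pressure gradient: |∂P/∂n| = 1100 Pa / 186000 m = 5.91×10⁻³ Pa/m
Geostrophic balance (pressure-gradient force = Coriolis force):
V_g = (1/(fρ)) |∂P/∂n| = 5.91×10⁻³ / (1.19×10⁻⁴ × 1.11) = 44.6 m/s
Converting: 44.6 m/s × 3.6 = 161 km/h

161 km/h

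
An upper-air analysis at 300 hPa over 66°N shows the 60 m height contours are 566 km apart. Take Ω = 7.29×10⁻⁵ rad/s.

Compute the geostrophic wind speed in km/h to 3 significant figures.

Coriolis parameter at 66°N:
f = 2Ω sin φ = 2 × 7.29×10⁻⁵ × sin 66° = 1.33×10⁻⁴ s⁻¹
Height gradient: |∂Z/∂n| = 60 m / 566000 m = 1.06×10⁻⁴
On a pressure surface, geostrophic balance gives V_g = (g/f)|∂Z/∂n|:
V_g = 9.81 × 1.06×10⁻⁴ / 1.33×10⁻⁴ = 7.81 m/s
Converting: 7.81 m/s × 3.6 = 28.1 km/h

28.1 km/h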